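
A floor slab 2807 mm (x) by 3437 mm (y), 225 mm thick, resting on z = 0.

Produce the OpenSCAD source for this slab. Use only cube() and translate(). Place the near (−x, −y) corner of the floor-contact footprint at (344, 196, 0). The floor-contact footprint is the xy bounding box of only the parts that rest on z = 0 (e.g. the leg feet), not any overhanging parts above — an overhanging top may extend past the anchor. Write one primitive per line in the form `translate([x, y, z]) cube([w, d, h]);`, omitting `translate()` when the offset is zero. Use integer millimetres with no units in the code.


translate([344, 196, 0]) cube([2807, 3437, 225]);


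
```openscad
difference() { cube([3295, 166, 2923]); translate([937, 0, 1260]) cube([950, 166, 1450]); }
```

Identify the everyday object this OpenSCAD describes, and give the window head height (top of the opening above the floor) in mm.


A wall with a window opening. The window head height is 2710 mm.

A wall with a rectangular opening subtracted — a window. Sill at z = 1260, opening 1450 mm tall, so the head is at 1260 + 1450 = 2710 mm.


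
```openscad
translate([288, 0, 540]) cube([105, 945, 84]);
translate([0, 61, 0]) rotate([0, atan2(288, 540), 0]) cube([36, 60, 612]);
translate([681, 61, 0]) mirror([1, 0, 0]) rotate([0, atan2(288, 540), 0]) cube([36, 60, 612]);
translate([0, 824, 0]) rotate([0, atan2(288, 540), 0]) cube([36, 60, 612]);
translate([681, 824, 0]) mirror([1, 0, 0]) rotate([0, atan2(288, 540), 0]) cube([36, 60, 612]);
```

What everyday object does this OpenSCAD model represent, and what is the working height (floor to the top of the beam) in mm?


A sawhorse. The overall height is 624 mm.

A beam across two mirrored pairs of raked legs — a sawhorse. The beam's underside is at z = 540 (matching the legs' vertical rise in atan2(288, 540)) and the beam is 84 mm tall, so its top is at 540 + 84 = 624 mm. The raked legs top out at the beam's underside, so that is the highest point.


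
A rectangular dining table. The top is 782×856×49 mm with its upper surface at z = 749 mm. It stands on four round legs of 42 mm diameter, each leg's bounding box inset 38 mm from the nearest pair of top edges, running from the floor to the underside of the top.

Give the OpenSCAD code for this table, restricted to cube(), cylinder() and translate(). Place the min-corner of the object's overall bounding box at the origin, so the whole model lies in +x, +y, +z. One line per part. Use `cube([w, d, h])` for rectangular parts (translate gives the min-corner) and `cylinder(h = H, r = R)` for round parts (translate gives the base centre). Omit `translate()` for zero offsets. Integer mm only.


translate([0, 0, 700]) cube([782, 856, 49]);
translate([59, 59, 0]) cylinder(h = 700, r = 21);
translate([723, 59, 0]) cylinder(h = 700, r = 21);
translate([59, 797, 0]) cylinder(h = 700, r = 21);
translate([723, 797, 0]) cylinder(h = 700, r = 21);


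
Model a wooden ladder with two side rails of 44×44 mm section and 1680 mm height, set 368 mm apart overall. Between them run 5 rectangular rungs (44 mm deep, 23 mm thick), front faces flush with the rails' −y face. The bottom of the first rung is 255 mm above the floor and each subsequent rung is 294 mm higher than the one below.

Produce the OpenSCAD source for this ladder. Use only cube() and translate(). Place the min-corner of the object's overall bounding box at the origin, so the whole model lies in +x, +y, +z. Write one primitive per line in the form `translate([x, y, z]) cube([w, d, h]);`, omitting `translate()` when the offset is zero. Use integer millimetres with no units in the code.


cube([44, 44, 1680]);
translate([324, 0, 0]) cube([44, 44, 1680]);
translate([44, 0, 255]) cube([280, 44, 23]);
translate([44, 0, 549]) cube([280, 44, 23]);
translate([44, 0, 843]) cube([280, 44, 23]);
translate([44, 0, 1137]) cube([280, 44, 23]);
translate([44, 0, 1431]) cube([280, 44, 23]);


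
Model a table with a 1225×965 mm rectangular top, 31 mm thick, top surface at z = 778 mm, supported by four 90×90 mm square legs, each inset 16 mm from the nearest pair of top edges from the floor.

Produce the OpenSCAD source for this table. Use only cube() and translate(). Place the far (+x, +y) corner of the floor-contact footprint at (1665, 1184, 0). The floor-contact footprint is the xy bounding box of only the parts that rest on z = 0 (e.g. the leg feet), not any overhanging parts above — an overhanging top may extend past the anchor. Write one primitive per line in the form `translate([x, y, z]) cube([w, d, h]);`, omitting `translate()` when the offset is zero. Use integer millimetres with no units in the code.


translate([456, 235, 747]) cube([1225, 965, 31]);
translate([472, 251, 0]) cube([90, 90, 747]);
translate([1575, 251, 0]) cube([90, 90, 747]);
translate([472, 1094, 0]) cube([90, 90, 747]);
translate([1575, 1094, 0]) cube([90, 90, 747]);


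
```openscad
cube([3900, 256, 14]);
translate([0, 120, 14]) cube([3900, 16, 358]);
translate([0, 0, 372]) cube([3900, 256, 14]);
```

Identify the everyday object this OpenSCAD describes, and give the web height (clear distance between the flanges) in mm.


An I-beam. The web height is 358 mm.

Two wide flanges with a thin centred web — an I-beam. Overall 386 mm minus two 14 mm flanges gives a web of 386 − 2·14 = 358 mm.


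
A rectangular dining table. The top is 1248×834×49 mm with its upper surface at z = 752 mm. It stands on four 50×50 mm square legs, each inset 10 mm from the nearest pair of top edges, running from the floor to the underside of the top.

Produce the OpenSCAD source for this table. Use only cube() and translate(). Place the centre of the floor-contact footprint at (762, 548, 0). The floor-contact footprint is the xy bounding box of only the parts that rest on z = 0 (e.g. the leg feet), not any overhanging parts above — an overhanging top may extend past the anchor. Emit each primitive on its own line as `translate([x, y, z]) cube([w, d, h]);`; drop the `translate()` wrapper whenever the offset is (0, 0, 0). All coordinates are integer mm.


translate([138, 131, 703]) cube([1248, 834, 49]);
translate([148, 141, 0]) cube([50, 50, 703]);
translate([1326, 141, 0]) cube([50, 50, 703]);
translate([148, 905, 0]) cube([50, 50, 703]);
translate([1326, 905, 0]) cube([50, 50, 703]);


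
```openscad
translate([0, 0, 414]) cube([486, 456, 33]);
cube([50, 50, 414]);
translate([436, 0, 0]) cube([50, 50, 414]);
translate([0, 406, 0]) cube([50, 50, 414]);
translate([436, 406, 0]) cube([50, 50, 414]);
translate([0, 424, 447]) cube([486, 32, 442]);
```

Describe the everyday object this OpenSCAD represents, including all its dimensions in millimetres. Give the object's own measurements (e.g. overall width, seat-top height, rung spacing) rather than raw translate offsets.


A chair. The seat is a 486×456×33 mm slab with its top at z = 447 mm, on four 50×50 mm corner legs (flush with the seat edges, standing on z = 0). A flat backrest 32 mm thick, 442 mm tall, spans the full seat width and rises from the seat top along its +y edge, rear face flush with the rear of the seat.


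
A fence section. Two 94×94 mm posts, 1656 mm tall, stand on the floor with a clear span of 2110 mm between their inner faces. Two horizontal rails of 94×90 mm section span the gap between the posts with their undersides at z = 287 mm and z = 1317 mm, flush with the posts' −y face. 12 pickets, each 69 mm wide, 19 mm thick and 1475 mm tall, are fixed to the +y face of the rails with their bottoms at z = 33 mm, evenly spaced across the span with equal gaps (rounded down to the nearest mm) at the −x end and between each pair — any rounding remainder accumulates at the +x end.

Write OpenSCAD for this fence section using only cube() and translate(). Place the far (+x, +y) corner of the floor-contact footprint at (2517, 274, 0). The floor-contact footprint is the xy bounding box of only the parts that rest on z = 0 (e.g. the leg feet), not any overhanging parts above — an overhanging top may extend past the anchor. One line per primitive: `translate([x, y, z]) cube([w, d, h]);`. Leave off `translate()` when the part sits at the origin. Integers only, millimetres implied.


translate([219, 180, 0]) cube([94, 94, 1656]);
translate([2423, 180, 0]) cube([94, 94, 1656]);
translate([313, 180, 287]) cube([2110, 94, 90]);
translate([313, 180, 1317]) cube([2110, 94, 90]);
translate([411, 274, 33]) cube([69, 19, 1475]);
translate([578, 274, 33]) cube([69, 19, 1475]);
translate([745, 274, 33]) cube([69, 19, 1475]);
translate([912, 274, 33]) cube([69, 19, 1475]);
translate([1079, 274, 33]) cube([69, 19, 1475]);
translate([1246, 274, 33]) cube([69, 19, 1475]);
translate([1413, 274, 33]) cube([69, 19, 1475]);
translate([1580, 274, 33]) cube([69, 19, 1475]);
translate([1747, 274, 33]) cube([69, 19, 1475]);
translate([1914, 274, 33]) cube([69, 19, 1475]);
translate([2081, 274, 33]) cube([69, 19, 1475]);
translate([2248, 274, 33]) cube([69, 19, 1475]);


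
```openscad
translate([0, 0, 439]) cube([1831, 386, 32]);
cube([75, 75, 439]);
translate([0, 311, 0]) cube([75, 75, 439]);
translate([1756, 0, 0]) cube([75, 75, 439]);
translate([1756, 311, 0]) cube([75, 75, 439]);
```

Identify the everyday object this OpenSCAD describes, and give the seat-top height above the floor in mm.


A bench. The seat-top height is 471 mm.

A long slab on four corner posts — a bench. The slab sits at z = 439 with thickness 32, so the top is 439 + 32 = 471 mm.


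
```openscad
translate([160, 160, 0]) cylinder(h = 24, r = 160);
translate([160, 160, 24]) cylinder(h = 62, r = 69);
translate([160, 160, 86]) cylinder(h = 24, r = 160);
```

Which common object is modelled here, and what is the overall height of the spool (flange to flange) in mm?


A spool. The overall height is 110 mm.

Three coaxial cylinders, large–small–large — a spool. Two 24 mm flanges and a 62 mm core give 24 + 62 + 24 = 110 mm.


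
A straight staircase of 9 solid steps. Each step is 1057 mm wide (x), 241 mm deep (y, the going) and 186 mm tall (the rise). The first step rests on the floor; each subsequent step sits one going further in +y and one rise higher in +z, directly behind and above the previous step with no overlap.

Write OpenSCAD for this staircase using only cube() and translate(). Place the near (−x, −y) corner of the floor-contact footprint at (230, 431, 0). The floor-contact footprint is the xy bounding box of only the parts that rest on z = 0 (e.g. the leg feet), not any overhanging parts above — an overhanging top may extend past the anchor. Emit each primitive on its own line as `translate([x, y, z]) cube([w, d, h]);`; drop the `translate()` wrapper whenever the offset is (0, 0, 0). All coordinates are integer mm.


translate([230, 431, 0]) cube([1057, 241, 186]);
translate([230, 672, 186]) cube([1057, 241, 186]);
translate([230, 913, 372]) cube([1057, 241, 186]);
translate([230, 1154, 558]) cube([1057, 241, 186]);
translate([230, 1395, 744]) cube([1057, 241, 186]);
translate([230, 1636, 930]) cube([1057, 241, 186]);
translate([230, 1877, 1116]) cube([1057, 241, 186]);
translate([230, 2118, 1302]) cube([1057, 241, 186]);
translate([230, 2359, 1488]) cube([1057, 241, 186]);


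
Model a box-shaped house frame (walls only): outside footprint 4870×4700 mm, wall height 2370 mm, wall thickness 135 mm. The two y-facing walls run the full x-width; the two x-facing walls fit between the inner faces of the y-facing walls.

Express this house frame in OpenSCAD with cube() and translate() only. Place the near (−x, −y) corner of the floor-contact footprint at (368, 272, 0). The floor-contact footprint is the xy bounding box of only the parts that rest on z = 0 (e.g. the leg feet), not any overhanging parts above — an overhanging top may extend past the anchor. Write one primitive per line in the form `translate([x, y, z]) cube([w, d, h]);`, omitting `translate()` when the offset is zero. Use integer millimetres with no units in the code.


translate([368, 272, 0]) cube([4870, 135, 2370]);
translate([368, 4837, 0]) cube([4870, 135, 2370]);
translate([368, 407, 0]) cube([135, 4430, 2370]);
translate([5103, 407, 0]) cube([135, 4430, 2370]);


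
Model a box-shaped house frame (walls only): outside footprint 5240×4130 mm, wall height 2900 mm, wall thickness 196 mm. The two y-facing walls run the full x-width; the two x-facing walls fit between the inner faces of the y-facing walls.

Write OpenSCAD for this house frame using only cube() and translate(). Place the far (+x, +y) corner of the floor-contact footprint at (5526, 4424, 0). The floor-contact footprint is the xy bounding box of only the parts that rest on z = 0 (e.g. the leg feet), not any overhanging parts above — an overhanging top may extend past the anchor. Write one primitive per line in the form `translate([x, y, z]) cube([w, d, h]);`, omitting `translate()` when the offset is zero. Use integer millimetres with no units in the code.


translate([286, 294, 0]) cube([5240, 196, 2900]);
translate([286, 4228, 0]) cube([5240, 196, 2900]);
translate([286, 490, 0]) cube([196, 3738, 2900]);
translate([5330, 490, 0]) cube([196, 3738, 2900]);


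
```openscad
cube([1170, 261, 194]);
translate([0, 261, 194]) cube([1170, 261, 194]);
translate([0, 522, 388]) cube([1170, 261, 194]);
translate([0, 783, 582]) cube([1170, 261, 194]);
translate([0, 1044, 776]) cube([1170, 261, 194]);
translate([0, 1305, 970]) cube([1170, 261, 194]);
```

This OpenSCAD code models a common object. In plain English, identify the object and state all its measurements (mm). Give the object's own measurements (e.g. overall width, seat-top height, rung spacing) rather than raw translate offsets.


A straight staircase of 6 solid steps. Each step is 1170 mm wide (x), 261 mm deep (y, the going) and 194 mm tall (the rise). The first step rests on the floor; each subsequent step sits one going further in +y and one rise higher in +z, directly behind and above the previous step with no overlap.


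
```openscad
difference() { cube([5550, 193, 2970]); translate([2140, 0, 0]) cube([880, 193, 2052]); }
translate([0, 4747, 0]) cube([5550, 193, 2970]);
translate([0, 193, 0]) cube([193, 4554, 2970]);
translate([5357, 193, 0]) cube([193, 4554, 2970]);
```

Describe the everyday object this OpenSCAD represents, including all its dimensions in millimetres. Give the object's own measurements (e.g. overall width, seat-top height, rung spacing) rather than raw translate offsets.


A single room: four walls, each 2970 mm tall and 193 mm thick, enclosing an outside footprint 5550×4940 mm (x × y), no floor or roof. The front and back walls (−y and +y sides) run the full x-width; the side walls fit between their inner faces. A door opening 880 mm wide and 2052 mm tall is cut through the front wall from the floor up, its −x edge 2140 mm from the wall's −x end.


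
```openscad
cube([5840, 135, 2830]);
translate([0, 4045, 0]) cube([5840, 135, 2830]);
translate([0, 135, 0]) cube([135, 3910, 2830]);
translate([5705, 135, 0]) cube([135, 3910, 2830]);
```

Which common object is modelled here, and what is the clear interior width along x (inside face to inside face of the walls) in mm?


A house (or room) frame. The interior width is 5570 mm.

Four 2830 mm walls enclosing a rectangle with no floor or roof — a room or house frame. Outside width is 5840 mm and wall thickness is 135 mm, so the interior width is 5840 − 2 × 135 = 5570 mm.


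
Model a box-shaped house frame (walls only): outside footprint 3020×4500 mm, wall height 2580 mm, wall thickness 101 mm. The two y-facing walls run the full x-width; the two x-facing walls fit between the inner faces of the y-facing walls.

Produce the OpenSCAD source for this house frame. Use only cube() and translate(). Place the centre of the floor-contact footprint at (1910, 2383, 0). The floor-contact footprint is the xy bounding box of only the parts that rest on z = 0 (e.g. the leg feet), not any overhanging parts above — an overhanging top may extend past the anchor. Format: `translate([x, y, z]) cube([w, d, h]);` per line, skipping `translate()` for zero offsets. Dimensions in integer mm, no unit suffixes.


translate([400, 133, 0]) cube([3020, 101, 2580]);
translate([400, 4532, 0]) cube([3020, 101, 2580]);
translate([400, 234, 0]) cube([101, 4298, 2580]);
translate([3319, 234, 0]) cube([101, 4298, 2580]);


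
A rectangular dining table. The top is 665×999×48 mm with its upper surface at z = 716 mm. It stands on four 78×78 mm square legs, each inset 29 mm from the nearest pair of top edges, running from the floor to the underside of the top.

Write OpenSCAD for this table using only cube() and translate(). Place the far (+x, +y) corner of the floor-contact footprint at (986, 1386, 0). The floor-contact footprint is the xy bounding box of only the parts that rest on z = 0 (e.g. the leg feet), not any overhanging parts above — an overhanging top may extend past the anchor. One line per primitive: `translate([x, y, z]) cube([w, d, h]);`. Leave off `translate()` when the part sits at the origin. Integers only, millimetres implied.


// leg_h = 716 - 48 = 668
translate([350, 416, 668]) cube([665, 999, 48]);
translate([379, 445, 0]) cube([78, 78, 668]);
translate([908, 445, 0]) cube([78, 78, 668]);
translate([379, 1308, 0]) cube([78, 78, 668]);
translate([908, 1308, 0]) cube([78, 78, 668]);


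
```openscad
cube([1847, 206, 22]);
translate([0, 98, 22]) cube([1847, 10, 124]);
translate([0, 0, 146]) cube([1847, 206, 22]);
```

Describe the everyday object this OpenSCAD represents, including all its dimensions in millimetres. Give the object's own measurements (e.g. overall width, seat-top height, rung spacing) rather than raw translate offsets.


An I-beam lying along x, 1847 mm long. Overall section height 168 mm. Two flanges 206 mm wide (y) and 22 mm thick, one on the floor and one at the top; a web 10 mm thick runs between them, centred on the flange width.


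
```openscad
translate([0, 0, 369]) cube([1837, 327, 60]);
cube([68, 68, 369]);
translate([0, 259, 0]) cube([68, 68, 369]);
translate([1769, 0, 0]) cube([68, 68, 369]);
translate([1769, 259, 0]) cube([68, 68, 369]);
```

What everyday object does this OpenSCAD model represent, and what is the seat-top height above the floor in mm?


A bench. The seat-top height is 429 mm.

A long slab on four corner posts — a bench. The slab sits at z = 369 with thickness 60, so the top is 369 + 60 = 429 mm.


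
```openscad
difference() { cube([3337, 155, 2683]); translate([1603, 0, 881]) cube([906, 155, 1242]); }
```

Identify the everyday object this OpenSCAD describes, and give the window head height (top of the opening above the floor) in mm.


A wall with a window opening. The window head height is 2123 mm.

A wall with a rectangular opening subtracted — a window. Sill at z = 881, opening 1242 mm tall, so the head is at 881 + 1242 = 2123 mm.


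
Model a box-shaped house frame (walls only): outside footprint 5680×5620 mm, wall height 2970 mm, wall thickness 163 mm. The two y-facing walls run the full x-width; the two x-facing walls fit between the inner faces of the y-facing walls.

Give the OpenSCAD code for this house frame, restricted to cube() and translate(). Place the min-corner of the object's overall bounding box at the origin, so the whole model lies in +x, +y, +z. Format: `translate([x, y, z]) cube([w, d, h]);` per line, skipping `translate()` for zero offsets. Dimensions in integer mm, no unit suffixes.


cube([5680, 163, 2970]);
translate([0, 5457, 0]) cube([5680, 163, 2970]);
translate([0, 163, 0]) cube([163, 5294, 2970]);
translate([5517, 163, 0]) cube([163, 5294, 2970]);


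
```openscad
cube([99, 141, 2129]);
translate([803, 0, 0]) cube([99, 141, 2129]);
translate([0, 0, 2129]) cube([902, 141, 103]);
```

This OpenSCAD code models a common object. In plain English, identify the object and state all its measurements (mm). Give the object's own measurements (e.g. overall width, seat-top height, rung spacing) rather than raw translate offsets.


A door frame. The clear opening is 704 mm wide and 2129 mm high. Two 99 mm wide jambs, 141 mm deep, stand either side of the opening from the floor to the top of the opening. A 103 mm thick head sits across the top of both jambs, spanning the full outside width of the frame.


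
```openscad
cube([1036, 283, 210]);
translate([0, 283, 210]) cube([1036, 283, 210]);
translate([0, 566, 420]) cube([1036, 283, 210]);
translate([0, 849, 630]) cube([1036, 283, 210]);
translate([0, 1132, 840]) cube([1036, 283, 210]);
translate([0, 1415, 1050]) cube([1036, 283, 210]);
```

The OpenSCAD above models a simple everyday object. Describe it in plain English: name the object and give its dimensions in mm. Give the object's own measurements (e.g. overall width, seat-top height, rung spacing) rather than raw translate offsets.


A straight staircase of 6 solid steps. Each step is 1036 mm wide (x), 283 mm deep (y, the going) and 210 mm tall (the rise). The first step rests on the floor; each subsequent step sits one going further in +y and one rise higher in +z, directly behind and above the previous step with no overlap.


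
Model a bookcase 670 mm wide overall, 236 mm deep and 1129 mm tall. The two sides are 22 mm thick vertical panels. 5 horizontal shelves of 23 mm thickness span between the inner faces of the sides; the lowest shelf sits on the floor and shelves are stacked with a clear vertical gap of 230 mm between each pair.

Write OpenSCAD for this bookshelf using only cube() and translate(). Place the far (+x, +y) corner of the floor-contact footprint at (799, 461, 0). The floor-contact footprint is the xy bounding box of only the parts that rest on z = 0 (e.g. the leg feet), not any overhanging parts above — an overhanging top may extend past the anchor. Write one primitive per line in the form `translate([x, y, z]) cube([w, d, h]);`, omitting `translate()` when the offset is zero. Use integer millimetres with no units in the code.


translate([129, 225, 0]) cube([22, 236, 1129]);
translate([777, 225, 0]) cube([22, 236, 1129]);
translate([151, 225, 0]) cube([626, 236, 23]);
translate([151, 225, 253]) cube([626, 236, 23]);
translate([151, 225, 506]) cube([626, 236, 23]);
translate([151, 225, 759]) cube([626, 236, 23]);
translate([151, 225, 1012]) cube([626, 236, 23]);


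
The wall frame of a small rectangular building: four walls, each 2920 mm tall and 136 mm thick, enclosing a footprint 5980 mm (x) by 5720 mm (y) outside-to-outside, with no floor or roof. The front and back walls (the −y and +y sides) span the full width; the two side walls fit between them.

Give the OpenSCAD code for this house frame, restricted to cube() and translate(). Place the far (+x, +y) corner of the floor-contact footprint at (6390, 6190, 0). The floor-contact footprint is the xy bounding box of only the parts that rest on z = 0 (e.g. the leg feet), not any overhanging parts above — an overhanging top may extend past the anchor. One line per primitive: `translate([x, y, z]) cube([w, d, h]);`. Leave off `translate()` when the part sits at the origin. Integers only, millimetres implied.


translate([410, 470, 0]) cube([5980, 136, 2920]);
translate([410, 6054, 0]) cube([5980, 136, 2920]);
translate([410, 606, 0]) cube([136, 5448, 2920]);
translate([6254, 606, 0]) cube([136, 5448, 2920]);


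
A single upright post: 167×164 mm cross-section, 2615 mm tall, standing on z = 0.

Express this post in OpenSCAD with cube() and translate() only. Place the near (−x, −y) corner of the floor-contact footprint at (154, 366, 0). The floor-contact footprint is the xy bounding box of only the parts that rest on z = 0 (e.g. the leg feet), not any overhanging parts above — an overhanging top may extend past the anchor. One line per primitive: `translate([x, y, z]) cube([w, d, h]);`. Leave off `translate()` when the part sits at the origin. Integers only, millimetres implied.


translate([154, 366, 0]) cube([167, 164, 2615]);


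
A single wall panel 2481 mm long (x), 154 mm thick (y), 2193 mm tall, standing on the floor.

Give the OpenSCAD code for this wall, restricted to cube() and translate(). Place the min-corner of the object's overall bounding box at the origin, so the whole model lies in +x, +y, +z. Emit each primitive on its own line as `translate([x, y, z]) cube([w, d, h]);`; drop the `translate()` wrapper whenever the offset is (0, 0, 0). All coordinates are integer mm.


cube([2481, 154, 2193]);


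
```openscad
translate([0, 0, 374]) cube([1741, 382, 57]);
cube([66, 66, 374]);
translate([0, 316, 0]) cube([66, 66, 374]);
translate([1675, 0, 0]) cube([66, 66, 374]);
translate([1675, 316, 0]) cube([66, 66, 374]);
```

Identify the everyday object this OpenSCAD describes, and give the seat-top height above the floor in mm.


A bench. The seat-top height is 431 mm.

A long slab on four corner posts — a bench. The slab sits at z = 374 with thickness 57, so the top is 374 + 57 = 431 mm.


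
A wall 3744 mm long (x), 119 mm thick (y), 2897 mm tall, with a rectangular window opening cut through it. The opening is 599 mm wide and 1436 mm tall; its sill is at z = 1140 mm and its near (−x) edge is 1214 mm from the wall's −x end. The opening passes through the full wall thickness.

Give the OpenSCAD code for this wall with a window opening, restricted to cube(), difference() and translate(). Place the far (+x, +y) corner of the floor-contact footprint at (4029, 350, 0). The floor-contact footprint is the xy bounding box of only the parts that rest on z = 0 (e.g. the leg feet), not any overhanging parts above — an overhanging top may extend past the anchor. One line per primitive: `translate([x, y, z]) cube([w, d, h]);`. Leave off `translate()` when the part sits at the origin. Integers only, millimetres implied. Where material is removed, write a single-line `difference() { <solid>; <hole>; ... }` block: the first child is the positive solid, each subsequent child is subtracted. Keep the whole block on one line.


difference() { translate([285, 231, 0]) cube([3744, 119, 2897]); translate([1499, 231, 1140]) cube([599, 119, 1436]); }


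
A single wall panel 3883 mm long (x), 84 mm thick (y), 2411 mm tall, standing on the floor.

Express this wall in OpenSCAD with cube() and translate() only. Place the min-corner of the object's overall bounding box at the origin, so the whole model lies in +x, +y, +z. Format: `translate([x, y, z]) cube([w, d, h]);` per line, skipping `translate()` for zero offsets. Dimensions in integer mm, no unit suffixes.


cube([3883, 84, 2411]);


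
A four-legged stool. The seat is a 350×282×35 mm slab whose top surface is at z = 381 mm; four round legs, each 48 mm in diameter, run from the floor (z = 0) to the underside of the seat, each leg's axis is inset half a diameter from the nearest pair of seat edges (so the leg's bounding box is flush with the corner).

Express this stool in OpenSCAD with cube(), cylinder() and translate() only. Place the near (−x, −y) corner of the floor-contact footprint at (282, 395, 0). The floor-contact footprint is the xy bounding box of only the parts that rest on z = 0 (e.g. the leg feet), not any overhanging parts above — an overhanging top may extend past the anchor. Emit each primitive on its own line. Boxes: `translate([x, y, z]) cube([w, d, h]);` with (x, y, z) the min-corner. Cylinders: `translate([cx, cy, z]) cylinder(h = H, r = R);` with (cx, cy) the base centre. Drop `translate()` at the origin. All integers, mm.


translate([282, 395, 346]) cube([350, 282, 35]);
translate([306, 419, 0]) cylinder(h = 346, r = 24);
translate([608, 419, 0]) cylinder(h = 346, r = 24);
translate([306, 653, 0]) cylinder(h = 346, r = 24);
translate([608, 653, 0]) cylinder(h = 346, r = 24);


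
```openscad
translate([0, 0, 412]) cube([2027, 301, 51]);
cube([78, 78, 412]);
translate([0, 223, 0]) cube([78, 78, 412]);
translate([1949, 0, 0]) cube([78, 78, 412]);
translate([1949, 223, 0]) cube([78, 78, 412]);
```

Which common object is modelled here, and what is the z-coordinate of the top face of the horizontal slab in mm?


A bench. The seat-top height is 463 mm.

A long slab on four corner posts — a bench. The slab sits at z = 412 with thickness 51, so the top is 412 + 51 = 463 mm.


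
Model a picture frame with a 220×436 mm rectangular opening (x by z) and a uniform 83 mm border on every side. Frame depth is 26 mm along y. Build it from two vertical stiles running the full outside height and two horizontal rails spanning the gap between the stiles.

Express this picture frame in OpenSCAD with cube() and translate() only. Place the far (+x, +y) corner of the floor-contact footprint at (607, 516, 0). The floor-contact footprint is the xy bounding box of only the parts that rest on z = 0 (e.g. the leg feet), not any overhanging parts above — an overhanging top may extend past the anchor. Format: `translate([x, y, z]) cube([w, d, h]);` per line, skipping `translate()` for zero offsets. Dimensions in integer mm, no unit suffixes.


translate([221, 490, 0]) cube([83, 26, 602]);
translate([524, 490, 0]) cube([83, 26, 602]);
translate([304, 490, 0]) cube([220, 26, 83]);
translate([304, 490, 519]) cube([220, 26, 83]);


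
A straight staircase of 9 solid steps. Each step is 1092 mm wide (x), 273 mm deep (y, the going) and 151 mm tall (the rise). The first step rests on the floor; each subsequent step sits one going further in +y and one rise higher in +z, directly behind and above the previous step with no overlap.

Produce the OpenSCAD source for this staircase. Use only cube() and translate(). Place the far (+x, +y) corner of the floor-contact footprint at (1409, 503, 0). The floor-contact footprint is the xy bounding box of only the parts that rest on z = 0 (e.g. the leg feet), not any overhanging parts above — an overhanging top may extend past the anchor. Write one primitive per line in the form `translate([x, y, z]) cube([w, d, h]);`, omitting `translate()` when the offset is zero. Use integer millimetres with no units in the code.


translate([317, 230, 0]) cube([1092, 273, 151]);
translate([317, 503, 151]) cube([1092, 273, 151]);
translate([317, 776, 302]) cube([1092, 273, 151]);
translate([317, 1049, 453]) cube([1092, 273, 151]);
translate([317, 1322, 604]) cube([1092, 273, 151]);
translate([317, 1595, 755]) cube([1092, 273, 151]);
translate([317, 1868, 906]) cube([1092, 273, 151]);
translate([317, 2141, 1057]) cube([1092, 273, 151]);
translate([317, 2414, 1208]) cube([1092, 273, 151]);


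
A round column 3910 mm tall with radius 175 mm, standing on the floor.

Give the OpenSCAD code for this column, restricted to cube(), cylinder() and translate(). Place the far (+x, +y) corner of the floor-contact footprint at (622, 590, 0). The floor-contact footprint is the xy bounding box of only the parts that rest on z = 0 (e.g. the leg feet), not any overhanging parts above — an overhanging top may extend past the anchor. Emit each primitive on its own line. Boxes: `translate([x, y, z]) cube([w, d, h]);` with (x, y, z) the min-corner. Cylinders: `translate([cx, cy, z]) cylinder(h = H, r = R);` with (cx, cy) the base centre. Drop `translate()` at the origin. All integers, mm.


translate([447, 415, 0]) cylinder(h = 3910, r = 175);


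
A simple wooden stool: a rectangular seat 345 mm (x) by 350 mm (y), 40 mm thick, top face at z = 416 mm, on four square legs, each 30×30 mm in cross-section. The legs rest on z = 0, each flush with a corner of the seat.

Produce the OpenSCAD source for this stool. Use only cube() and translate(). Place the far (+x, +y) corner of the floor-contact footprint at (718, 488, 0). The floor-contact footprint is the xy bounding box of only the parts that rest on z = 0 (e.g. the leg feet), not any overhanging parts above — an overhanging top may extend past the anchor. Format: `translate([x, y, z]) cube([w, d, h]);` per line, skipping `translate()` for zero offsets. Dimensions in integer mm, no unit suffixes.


translate([373, 138, 376]) cube([345, 350, 40]);
translate([373, 138, 0]) cube([30, 30, 376]);
translate([688, 138, 0]) cube([30, 30, 376]);
translate([373, 458, 0]) cube([30, 30, 376]);
translate([688, 458, 0]) cube([30, 30, 376]);


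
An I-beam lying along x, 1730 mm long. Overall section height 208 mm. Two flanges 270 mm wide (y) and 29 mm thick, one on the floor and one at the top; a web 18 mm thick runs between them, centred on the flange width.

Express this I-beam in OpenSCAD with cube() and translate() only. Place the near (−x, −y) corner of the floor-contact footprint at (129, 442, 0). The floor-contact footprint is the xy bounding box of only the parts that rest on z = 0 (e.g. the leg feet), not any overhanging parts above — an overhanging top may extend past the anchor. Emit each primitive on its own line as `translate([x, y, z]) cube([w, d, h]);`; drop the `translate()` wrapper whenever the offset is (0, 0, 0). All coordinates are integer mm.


translate([129, 442, 0]) cube([1730, 270, 29]);
translate([129, 568, 29]) cube([1730, 18, 150]);
translate([129, 442, 179]) cube([1730, 270, 29]);


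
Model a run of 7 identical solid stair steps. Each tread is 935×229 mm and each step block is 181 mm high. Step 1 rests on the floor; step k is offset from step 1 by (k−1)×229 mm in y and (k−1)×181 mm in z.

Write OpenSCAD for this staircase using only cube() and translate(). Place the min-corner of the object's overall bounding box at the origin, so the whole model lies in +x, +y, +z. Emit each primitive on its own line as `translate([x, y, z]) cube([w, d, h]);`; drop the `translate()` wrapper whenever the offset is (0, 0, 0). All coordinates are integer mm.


cube([935, 229, 181]);
translate([0, 229, 181]) cube([935, 229, 181]);
translate([0, 458, 362]) cube([935, 229, 181]);
translate([0, 687, 543]) cube([935, 229, 181]);
translate([0, 916, 724]) cube([935, 229, 181]);
translate([0, 1145, 905]) cube([935, 229, 181]);
translate([0, 1374, 1086]) cube([935, 229, 181]);


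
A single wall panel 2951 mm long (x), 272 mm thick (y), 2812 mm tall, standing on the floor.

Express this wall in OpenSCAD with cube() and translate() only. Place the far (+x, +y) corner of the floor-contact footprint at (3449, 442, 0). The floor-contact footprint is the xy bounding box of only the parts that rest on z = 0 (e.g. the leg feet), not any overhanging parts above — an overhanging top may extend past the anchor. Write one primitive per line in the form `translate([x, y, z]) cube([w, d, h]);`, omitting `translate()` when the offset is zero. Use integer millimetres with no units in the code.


translate([498, 170, 0]) cube([2951, 272, 2812]);


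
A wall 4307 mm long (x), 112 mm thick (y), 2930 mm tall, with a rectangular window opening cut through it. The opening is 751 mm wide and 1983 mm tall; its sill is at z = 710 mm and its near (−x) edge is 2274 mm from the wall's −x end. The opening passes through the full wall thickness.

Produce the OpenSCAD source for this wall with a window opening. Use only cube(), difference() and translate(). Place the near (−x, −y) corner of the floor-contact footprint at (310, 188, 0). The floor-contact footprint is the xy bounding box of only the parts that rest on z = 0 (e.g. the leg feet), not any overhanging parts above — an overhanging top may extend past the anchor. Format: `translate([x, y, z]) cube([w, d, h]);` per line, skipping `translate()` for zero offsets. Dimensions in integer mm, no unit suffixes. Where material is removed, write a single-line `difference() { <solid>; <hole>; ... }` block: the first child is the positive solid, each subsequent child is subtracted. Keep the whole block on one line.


difference() { translate([310, 188, 0]) cube([4307, 112, 2930]); translate([2584, 188, 710]) cube([751, 112, 1983]); }


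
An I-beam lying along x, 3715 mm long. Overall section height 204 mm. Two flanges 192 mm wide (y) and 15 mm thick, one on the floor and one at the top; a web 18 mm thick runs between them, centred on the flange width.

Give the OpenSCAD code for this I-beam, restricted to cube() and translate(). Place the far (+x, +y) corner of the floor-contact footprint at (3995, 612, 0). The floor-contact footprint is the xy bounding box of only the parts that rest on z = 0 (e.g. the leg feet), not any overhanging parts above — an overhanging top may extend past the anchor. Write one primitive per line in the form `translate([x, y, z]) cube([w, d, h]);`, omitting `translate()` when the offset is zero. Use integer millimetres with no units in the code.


translate([280, 420, 0]) cube([3715, 192, 15]);
translate([280, 507, 15]) cube([3715, 18, 174]);
translate([280, 420, 189]) cube([3715, 192, 15]);


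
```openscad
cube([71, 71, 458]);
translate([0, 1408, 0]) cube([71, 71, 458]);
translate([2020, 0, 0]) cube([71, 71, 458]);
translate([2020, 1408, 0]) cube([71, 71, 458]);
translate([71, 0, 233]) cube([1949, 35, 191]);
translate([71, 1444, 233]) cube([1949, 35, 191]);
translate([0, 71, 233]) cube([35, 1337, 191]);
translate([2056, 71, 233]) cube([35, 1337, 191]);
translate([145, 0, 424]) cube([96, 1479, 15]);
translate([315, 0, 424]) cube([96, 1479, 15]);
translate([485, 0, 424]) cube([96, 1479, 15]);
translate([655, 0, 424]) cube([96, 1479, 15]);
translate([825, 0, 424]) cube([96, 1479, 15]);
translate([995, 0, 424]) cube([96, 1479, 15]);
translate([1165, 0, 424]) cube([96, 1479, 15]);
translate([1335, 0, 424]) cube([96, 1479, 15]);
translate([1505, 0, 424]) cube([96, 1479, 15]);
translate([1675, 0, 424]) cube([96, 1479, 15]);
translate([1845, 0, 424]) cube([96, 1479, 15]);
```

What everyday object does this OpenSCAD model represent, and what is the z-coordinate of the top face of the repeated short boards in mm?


A bed frame. The slat-top height is 439 mm.

Four posts, four rails, and a row of slats — a bed frame. Slats sit on the rails at z = 233 + 191 = 424; with slat thickness 15, the top is 439 mm.


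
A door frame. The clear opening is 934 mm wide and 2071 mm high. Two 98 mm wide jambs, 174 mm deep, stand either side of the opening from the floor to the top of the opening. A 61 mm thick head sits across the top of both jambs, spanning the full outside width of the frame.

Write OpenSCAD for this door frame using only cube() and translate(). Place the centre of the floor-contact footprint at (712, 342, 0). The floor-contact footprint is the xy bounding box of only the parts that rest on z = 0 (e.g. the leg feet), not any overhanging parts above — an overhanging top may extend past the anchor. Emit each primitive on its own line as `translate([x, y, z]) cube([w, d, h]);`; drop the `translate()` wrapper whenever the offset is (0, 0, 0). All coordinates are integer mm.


translate([147, 255, 0]) cube([98, 174, 2071]);
translate([1179, 255, 0]) cube([98, 174, 2071]);
translate([147, 255, 2071]) cube([1130, 174, 61]);


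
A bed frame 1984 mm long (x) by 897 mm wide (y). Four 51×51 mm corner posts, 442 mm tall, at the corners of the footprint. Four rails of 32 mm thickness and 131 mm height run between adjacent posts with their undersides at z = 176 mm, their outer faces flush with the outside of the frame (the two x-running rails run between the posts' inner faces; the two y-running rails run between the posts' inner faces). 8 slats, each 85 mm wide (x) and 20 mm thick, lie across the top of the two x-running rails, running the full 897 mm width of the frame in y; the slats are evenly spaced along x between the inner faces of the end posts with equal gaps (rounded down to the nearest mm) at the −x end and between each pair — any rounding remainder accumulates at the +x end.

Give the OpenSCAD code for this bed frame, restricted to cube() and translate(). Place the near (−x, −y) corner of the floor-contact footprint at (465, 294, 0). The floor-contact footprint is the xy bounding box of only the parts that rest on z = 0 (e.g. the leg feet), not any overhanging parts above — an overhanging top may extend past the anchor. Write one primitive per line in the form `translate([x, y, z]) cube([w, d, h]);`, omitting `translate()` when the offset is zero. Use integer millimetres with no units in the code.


translate([465, 294, 0]) cube([51, 51, 442]);
translate([465, 1140, 0]) cube([51, 51, 442]);
translate([2398, 294, 0]) cube([51, 51, 442]);
translate([2398, 1140, 0]) cube([51, 51, 442]);
translate([516, 294, 176]) cube([1882, 32, 131]);
translate([516, 1159, 176]) cube([1882, 32, 131]);
translate([465, 345, 176]) cube([32, 795, 131]);
translate([2417, 345, 176]) cube([32, 795, 131]);
translate([649, 294, 307]) cube([85, 897, 20]);
translate([867, 294, 307]) cube([85, 897, 20]);
translate([1085, 294, 307]) cube([85, 897, 20]);
translate([1303, 294, 307]) cube([85, 897, 20]);
translate([1521, 294, 307]) cube([85, 897, 20]);
translate([1739, 294, 307]) cube([85, 897, 20]);
translate([1957, 294, 307]) cube([85, 897, 20]);
translate([2175, 294, 307]) cube([85, 897, 20]);
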